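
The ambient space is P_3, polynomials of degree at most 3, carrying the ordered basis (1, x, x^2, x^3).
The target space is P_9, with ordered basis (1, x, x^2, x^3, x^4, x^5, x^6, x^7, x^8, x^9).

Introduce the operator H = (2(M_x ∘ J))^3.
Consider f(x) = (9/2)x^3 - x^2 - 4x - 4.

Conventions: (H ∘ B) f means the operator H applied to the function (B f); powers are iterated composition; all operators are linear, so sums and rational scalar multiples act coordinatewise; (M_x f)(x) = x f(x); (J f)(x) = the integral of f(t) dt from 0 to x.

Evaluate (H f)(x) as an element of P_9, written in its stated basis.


J f = (9/8)x^4 - (1/3)x^3 - 2x^2 - 4x
M_x J f = (9/8)x^5 - (1/3)x^4 - 2x^3 - 4x^2
(2(M_x ∘ J)) f = (9/4)x^5 - (2/3)x^4 - 4x^3 - 8x^2
J (2(M_x ∘ J)) f = (3/8)x^6 - (2/15)x^5 - x^4 - (8/3)x^3
M_x J (2(M_x ∘ J)) f = (3/8)x^7 - (2/15)x^6 - x^5 - (8/3)x^4
(2(M_x ∘ J)) (2(M_x ∘ J)) f = (3/4)x^7 - (4/15)x^6 - 2x^5 - (16/3)x^4
J (2(M_x ∘ J)) (2(M_x ∘ J)) f = (3/32)x^8 - (4/105)x^7 - (1/3)x^6 - (16/15)x^5
M_x J (2(M_x ∘ J)) (2(M_x ∘ J)) f = (3/32)x^9 - (4/105)x^8 - (1/3)x^7 - (16/15)x^6
(2(M_x ∘ J)) (2(M_x ∘ J)) (2(M_x ∘ J)) f = (3/16)x^9 - (8/105)x^8 - (2/3)x^7 - (32/15)x^6

the result is g(x) = (3/16)x^9 - (8/105)x^8 - (2/3)x^7 - (32/15)x^6


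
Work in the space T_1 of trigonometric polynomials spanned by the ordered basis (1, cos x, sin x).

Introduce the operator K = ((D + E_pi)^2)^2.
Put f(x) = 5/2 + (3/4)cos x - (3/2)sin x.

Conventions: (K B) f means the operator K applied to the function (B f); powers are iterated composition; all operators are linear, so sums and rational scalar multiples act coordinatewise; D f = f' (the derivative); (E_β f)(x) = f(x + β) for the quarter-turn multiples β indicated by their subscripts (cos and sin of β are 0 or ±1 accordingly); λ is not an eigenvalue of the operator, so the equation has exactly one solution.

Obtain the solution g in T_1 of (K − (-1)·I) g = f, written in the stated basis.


write g with unknown coordinates in the stated basis and equate coefficients in (K − (-1)·I) g = f
solving from the highest basis element down gives g = 5/4 - (1/4)cos x + (1/2)sin x
check: K g = 5/4 + cos x - 2sin x
so K g − (-1)·g = 5/2 + (3/4)cos x - (3/2)sin x = f ✓

the result is g(x) = 5/4 - (1/4)cos x + (1/2)sin x


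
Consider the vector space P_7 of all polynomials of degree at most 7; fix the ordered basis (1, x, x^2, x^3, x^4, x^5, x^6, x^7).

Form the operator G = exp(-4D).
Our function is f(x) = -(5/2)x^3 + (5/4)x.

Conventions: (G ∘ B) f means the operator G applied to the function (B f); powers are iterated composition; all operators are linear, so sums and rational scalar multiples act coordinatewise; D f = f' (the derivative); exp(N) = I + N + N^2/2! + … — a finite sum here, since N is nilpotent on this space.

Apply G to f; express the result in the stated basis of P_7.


order-1 term: 30x^2 - 5
order-2 term: -120x
order-3 term: 160
the series for exp(-4D) f terminates at order 3
exp(-4D) f = -(5/2)x^3 + 30x^2 - (475/4)x + 155

g(x) = -(5/2)x^3 + 30x^2 - (475/4)x + 155


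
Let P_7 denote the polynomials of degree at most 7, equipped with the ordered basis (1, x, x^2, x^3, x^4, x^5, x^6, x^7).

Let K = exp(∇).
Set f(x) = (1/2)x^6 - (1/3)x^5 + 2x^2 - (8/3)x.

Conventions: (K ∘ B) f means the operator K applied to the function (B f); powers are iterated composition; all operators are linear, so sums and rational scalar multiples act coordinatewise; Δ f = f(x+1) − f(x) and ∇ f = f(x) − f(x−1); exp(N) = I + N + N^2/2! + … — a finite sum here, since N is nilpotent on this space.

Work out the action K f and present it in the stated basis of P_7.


the result is g(x) = (1/2)x^6 + (8/3)x^5 - (5/3)x^4 - 10x^3 + (77/6)x^2 + (17/3)x - 47/6

order-1 term: 3x^5 - (55/6)x^4 + (40/3)x^3 - (65/6)x^2 + (26/3)x - 11/2
order-2 term: (15/2)x^4 - (100/3)x^3 + (125/2)x^2 - (170/3)x + 45/2
order-3 term: 10x^3 - (145/3)x^2 + 85x - 160/3
order-4 term: (15/2)x^2 - (95/3)x + 215/6
order-5 term: 3x - 47/6
order-6 term: 1/2
the series for exp(∇) f terminates at order 6
exp(∇) f = (1/2)x^6 + (8/3)x^5 - (5/3)x^4 - 10x^3 + (77/6)x^2 + (17/3)x - 47/6


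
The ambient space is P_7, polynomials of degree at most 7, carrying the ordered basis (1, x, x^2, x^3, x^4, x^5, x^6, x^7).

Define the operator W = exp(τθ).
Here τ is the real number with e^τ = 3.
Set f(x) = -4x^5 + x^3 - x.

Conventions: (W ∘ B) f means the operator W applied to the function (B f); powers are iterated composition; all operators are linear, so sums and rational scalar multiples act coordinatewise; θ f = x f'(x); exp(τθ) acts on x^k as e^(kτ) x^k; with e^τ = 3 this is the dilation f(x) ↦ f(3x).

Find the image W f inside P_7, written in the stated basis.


exp(τθ) x^k = e^(kτ) x^k; with e^τ = 3 this sends x^k to 3^k x^k
x ↦ 3 x
x^3 ↦ 27 x^3
x^5 ↦ 243 x^5
applying this coordinatewise to f: exp(τθ) f = -972x^5 + 27x^3 - 3x

g(x) = -972x^5 + 27x^3 - 3x


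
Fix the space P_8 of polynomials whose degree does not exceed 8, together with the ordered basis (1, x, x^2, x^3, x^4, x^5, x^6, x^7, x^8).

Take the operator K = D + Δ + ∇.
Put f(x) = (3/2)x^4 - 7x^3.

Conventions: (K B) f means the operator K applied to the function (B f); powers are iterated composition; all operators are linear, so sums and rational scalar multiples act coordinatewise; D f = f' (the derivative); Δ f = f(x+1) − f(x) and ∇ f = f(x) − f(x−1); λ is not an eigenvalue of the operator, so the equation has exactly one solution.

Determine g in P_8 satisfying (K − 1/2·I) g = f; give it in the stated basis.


write g with unknown coordinates in the stated basis and equate coefficients in (K − 1/2·I) g = f
solving from the highest basis element down gives g = -3x^4 - 58x^3 - 1044x^2 - 12576x - 75688
check: K g = -36x^3 - 522x^2 - 6288x - 37844
so K g − 1/2·g = (3/2)x^4 - 7x^3 = f ✓

g(x) = -3x^4 - 58x^3 - 1044x^2 - 12576x - 75688


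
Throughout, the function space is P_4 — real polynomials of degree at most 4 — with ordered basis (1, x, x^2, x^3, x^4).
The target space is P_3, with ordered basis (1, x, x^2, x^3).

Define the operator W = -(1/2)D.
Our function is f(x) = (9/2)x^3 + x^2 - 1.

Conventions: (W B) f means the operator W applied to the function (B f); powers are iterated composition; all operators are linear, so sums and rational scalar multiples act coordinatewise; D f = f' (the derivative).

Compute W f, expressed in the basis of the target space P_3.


the result is g(x) = -(27/4)x^2 - x

D f = (27/2)x^2 + 2x
(-(1/2)D) f = -(27/4)x^2 - x


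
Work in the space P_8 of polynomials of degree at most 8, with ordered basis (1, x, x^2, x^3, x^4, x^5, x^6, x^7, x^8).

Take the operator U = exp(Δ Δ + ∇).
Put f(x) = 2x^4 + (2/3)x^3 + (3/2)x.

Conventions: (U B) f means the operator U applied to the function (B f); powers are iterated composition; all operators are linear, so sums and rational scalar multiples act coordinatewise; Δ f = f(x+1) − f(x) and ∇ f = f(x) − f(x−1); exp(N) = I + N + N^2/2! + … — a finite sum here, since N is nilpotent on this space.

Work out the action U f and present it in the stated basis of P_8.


order-1 term: 8x^3 + 14x^2 + 58x + 193/6
order-2 term: 12x^2 + 26x + 64
order-3 term: 8x + 38/3
order-4 term: 2
the series for exp(Δ Δ + ∇) f terminates at order 4
exp(Δ Δ + ∇) f = 2x^4 + (26/3)x^3 + 26x^2 + (187/2)x + 665/6

the image equals g(x) = 2x^4 + (26/3)x^3 + 26x^2 + (187/2)x + 665/6


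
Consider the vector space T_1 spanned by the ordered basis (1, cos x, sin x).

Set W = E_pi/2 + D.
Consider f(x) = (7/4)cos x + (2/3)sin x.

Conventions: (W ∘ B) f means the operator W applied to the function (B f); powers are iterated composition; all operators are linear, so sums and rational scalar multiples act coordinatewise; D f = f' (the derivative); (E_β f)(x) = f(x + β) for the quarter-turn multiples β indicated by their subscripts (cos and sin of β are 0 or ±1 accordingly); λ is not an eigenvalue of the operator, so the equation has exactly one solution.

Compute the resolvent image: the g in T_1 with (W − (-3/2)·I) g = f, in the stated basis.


g(x) = (31/150)cos x + (18/25)sin x

write g with unknown coordinates in the stated basis and equate coefficients in (W − (-3/2)·I) g = f
solving from the highest basis element down gives g = (31/150)cos x + (18/25)sin x
check: W g = (36/25)cos x - (31/75)sin x
so W g − (-3/2)·g = (7/4)cos x + (2/3)sin x = f ✓


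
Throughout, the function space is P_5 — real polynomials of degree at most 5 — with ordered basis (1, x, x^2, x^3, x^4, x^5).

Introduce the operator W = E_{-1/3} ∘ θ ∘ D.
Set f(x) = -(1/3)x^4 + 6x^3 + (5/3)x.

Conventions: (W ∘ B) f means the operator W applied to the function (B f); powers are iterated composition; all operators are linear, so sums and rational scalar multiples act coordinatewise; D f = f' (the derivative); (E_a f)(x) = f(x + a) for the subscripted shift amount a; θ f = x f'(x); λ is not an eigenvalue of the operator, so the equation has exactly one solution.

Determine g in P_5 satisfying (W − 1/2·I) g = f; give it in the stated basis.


write g with unknown coordinates in the stated basis and equate coefficients in (W − 1/2·I) g = f
solving from the highest basis element down gives g = (2/3)x^4 + 4x^3 + 32x^2 + 98x - 1024/27
check: W g = 8x^3 + 16x^2 + (152/3)x - 512/27
so W g − 1/2·g = -(1/3)x^4 + 6x^3 + (5/3)x = f ✓

the image equals g(x) = (2/3)x^4 + 4x^3 + 32x^2 + 98x - 1024/27


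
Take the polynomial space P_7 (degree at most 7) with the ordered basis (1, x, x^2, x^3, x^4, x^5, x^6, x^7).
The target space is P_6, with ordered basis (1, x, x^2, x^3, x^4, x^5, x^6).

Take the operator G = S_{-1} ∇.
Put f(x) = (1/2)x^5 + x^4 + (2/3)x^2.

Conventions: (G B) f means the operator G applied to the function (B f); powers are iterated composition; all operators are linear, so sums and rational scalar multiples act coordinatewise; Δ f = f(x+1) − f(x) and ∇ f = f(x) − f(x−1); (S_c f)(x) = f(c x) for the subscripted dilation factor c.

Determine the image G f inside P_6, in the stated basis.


∇ f = (5/2)x^4 - x^3 - x^2 + (17/6)x - 7/6
S_{-1} ∇ f = (5/2)x^4 + x^3 - x^2 - (17/6)x - 7/6

the result is g(x) = (5/2)x^4 + x^3 - x^2 - (17/6)x - 7/6


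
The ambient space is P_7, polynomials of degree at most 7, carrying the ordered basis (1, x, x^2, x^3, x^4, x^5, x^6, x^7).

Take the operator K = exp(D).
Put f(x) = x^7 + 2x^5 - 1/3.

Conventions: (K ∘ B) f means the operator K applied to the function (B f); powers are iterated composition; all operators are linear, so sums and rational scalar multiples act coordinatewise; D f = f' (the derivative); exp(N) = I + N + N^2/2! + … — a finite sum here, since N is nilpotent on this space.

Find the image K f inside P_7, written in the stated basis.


g(x) = x^7 + 7x^6 + 23x^5 + 45x^4 + 55x^3 + 41x^2 + 17x + 8/3

order-1 term: 7x^6 + 10x^4
order-2 term: 21x^5 + 20x^3
order-3 term: 35x^4 + 20x^2
order-4 term: 35x^3 + 10x
order-5 term: 21x^2 + 2
order-6 term: 7x
order-7 term: 1
the series for exp(D) f terminates at order 7
exp(D) f = x^7 + 7x^6 + 23x^5 + 45x^4 + 55x^3 + 41x^2 + 17x + 8/3


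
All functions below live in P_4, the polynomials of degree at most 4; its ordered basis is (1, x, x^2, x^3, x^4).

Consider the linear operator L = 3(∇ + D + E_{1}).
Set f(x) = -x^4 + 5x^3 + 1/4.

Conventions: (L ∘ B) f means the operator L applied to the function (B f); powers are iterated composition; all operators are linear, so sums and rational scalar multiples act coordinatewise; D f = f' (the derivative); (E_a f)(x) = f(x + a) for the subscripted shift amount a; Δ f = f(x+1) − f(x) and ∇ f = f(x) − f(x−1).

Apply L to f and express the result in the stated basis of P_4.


g(x) = -3x^4 - 21x^3 + 135x^2 - 24x + 123/4

∇ f = -4x^3 + 21x^2 - 19x + 6
D f = -4x^3 + 15x^2
E_{1} f = -x^4 + x^3 + 9x^2 + 11x + 17/4
(∇ + D + E_{1}) f = -x^4 - 7x^3 + 45x^2 - 8x + 41/4
(3(∇ + D + E_{1})) f = -3x^4 - 21x^3 + 135x^2 - 24x + 123/4


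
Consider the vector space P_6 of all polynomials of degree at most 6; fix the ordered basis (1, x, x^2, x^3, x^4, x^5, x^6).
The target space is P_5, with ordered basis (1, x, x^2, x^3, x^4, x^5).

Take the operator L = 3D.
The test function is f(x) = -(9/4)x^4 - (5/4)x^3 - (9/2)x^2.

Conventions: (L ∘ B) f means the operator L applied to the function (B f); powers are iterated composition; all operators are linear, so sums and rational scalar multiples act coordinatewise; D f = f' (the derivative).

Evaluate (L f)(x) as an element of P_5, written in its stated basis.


D f = -9x^3 - (15/4)x^2 - 9x
(3D) f = -27x^3 - (45/4)x^2 - 27x

the result is g(x) = -27x^3 - (45/4)x^2 - 27x


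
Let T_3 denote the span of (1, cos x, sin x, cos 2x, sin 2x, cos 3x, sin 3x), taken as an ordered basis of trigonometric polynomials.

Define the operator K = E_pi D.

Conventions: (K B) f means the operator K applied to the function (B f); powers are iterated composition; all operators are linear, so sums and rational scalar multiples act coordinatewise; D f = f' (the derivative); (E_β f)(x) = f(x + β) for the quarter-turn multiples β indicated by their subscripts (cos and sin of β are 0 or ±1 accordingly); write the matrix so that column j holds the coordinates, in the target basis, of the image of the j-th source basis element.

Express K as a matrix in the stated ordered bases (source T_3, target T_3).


image of 1: 0
image of cos x: sin x
image of sin x: -cos x
image of cos 2x: -2sin 2x
image of sin 2x: 2cos 2x
image of cos 3x: 3sin 3x
image of sin 3x: -3cos 3x
each image's coordinates form column j of the matrix

the matrix is [[0, 0, 0, 0, 0, 0, 0]; [0, 0, -1, 0, 0, 0, 0]; [0, 1, 0, 0, 0, 0, 0]; [0, 0, 0, 0, 2, 0, 0]; [0, 0, 0, -2, 0, 0, 0]; [0, 0, 0, 0, 0, 0, -3]; [0, 0, 0, 0, 0, 3, 0]] (rows listed top to bottom)


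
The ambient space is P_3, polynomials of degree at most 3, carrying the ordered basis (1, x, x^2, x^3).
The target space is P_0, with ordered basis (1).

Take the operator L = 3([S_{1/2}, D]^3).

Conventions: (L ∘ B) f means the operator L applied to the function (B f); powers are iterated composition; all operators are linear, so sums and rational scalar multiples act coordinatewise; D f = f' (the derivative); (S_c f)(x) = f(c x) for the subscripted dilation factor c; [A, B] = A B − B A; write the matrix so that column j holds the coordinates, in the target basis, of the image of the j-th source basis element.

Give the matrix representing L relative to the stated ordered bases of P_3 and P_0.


the matrix is [[0, 0, 0, 9/32]] (rows listed top to bottom)

image of 1: 0
image of x: 0
image of x^2: 0
image of x^3: 9/32
each image's coordinates form column j of the matrix


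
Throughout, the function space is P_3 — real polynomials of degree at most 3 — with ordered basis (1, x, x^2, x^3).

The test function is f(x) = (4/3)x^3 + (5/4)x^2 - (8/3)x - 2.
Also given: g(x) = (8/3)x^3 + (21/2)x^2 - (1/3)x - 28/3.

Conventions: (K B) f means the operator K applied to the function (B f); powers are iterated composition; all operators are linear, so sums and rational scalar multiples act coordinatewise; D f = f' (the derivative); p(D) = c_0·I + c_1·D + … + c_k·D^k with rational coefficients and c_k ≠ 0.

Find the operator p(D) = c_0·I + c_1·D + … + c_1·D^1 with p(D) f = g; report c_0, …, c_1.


p(D) = 2·I + 2·D, i.e. c_0 = 2, c_1 = 2

D^0 f = (4/3)x^3 + (5/4)x^2 - (8/3)x - 2
D^1 f = 4x^2 + (5/2)x - 8/3
matching coefficients of g against c_0 f + c_1 Df + … from the top degree down determines the c_i
solution: c_0 = 2, c_1 = 2


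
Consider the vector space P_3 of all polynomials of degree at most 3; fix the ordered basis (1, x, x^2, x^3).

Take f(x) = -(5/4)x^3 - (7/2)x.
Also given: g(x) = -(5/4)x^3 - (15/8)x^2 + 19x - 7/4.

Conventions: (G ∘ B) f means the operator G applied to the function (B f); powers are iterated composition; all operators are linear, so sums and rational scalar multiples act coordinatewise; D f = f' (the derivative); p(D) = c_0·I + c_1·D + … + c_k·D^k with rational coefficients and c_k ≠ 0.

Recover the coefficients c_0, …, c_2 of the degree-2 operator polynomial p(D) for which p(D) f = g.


p(D) = I + (1/2)·D − 3·D^2, i.e. c_0 = 1, c_1 = 1/2, c_2 = -3

D^0 f = -(5/4)x^3 - (7/2)x
D^1 f = -(15/4)x^2 - 7/2
D^2 f = -(15/2)x
matching coefficients of g against c_0 f + c_1 Df + … from the top degree down determines the c_i
solution: c_0 = 1, c_1 = 1/2, c_2 = -3


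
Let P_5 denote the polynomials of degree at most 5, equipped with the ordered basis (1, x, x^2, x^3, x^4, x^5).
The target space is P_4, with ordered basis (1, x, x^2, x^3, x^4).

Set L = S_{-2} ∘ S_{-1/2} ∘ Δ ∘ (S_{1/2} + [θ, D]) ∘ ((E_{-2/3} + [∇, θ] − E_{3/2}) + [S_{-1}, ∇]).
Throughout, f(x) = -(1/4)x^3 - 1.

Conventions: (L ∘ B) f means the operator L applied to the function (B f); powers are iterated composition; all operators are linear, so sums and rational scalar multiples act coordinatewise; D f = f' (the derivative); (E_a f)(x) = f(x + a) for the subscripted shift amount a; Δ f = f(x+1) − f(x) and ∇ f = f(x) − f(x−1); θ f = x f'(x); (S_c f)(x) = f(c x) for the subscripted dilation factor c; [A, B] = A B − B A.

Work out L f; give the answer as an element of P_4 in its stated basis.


E_{-2/3} f = -(1/4)x^3 + (1/2)x^2 - (1/3)x - 25/27
θ f = -(3/4)x^3
∇ θ f = -(9/4)x^2 + (9/4)x - 3/4
∇ f = -(3/4)x^2 + (3/4)x - 1/4
θ ∇ f = -(3/2)x^2 + (3/4)x
[∇, θ] f = -(3/4)x^2 + (3/2)x - 3/4
E_{3/2} f = -(1/4)x^3 - (9/8)x^2 - (27/16)x - 59/32
(-E_{3/2}) f = (1/4)x^3 + (9/8)x^2 + (27/16)x + 59/32
(E_{-2/3} + [∇, θ] − E_{3/2}) f = (7/8)x^2 + (137/48)x + 145/864
∇ f = -(3/4)x^2 + (3/4)x - 1/4
S_{-1} ∇ f = -(3/4)x^2 - (3/4)x - 1/4
S_{-1} f = (1/4)x^3 - 1
∇ S_{-1} f = (3/4)x^2 - (3/4)x + 1/4
[S_{-1}, ∇] f = -(3/2)x^2 - 1/2
((E_{-2/3} + [∇, θ] − E_{3/2}) + [S_{-1}, ∇]) f = -(5/8)x^2 + (137/48)x - 287/864
S_{1/2} ((E_{-2/3} + [∇, θ] − E_{3/2}) + [S_{-1}, ∇]) f = -(5/32)x^2 + (137/96)x - 287/864
D ((E_{-2/3} + [∇, θ] − E_{3/2}) + [S_{-1}, ∇]) f = -(5/4)x + 137/48
θ D ((E_{-2/3} + [∇, θ] − E_{3/2}) + [S_{-1}, ∇]) f = -(5/4)x
θ ((E_{-2/3} + [∇, θ] − E_{3/2}) + [S_{-1}, ∇]) f = -(5/4)x^2 + (137/48)x
D θ ((E_{-2/3} + [∇, θ] − E_{3/2}) + [S_{-1}, ∇]) f = -(5/2)x + 137/48
[θ, D] ((E_{-2/3} + [∇, θ] − E_{3/2}) + [S_{-1}, ∇]) f = (5/4)x - 137/48
(S_{1/2} + [θ, D]) ((E_{-2/3} + [∇, θ] − E_{3/2}) + [S_{-1}, ∇]) f = -(5/32)x^2 + (257/96)x - 2753/864
Δ (S_{1/2} + [θ, D]) ((E_{-2/3} + [∇, θ] − E_{3/2}) + [S_{-1}, ∇]) f = -(5/16)x + 121/48
S_{-1/2} Δ (S_{1/2} + [θ, D]) ((E_{-2/3} + [∇, θ] − E_{3/2}) + [S_{-1}, ∇]) f = (5/32)x + 121/48
S_{-2} S_{-1/2} Δ (S_{1/2} + [θ, D]) ((E_{-2/3} + [∇, θ] − E_{3/2}) + [S_{-1}, ∇]) f = -(5/16)x + 121/48

g(x) = -(5/16)x + 121/48


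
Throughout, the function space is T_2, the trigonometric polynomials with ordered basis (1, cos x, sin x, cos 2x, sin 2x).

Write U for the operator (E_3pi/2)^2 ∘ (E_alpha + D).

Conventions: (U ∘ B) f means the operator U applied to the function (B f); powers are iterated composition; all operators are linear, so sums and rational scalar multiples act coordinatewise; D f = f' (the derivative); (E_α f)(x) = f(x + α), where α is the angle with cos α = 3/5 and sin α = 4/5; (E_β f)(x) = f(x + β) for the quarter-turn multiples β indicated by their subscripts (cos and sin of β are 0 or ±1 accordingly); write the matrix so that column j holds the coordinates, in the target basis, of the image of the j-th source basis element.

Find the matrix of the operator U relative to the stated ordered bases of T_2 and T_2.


image of 1: 1
image of cos x: -(3/5)cos x + (9/5)sin x
image of sin x: -(9/5)cos x - (3/5)sin x
image of cos 2x: -(7/25)cos 2x - (74/25)sin 2x
image of sin 2x: (74/25)cos 2x - (7/25)sin 2x
each image's coordinates form column j of the matrix

the matrix is [[1, 0, 0, 0, 0]; [0, -3/5, -9/5, 0, 0]; [0, 9/5, -3/5, 0, 0]; [0, 0, 0, -7/25, 74/25]; [0, 0, 0, -74/25, -7/25]] (rows listed top to bottom)


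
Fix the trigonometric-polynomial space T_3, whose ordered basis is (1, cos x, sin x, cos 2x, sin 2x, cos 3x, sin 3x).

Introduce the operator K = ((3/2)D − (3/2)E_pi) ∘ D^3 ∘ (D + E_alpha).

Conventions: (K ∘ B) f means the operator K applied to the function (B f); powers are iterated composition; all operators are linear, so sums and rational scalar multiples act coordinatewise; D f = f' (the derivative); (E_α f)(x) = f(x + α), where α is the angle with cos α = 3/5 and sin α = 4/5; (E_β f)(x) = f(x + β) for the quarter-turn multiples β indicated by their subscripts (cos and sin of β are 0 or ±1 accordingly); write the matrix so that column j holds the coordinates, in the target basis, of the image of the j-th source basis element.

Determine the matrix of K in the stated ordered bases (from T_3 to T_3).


the matrix is [[0, 0, 0, 0, 0, 0, 0]; [0, 18/5, 9/5, 0, 0, 0, 0]; [0, -9/5, 18/5, 0, 0, 0, 0]; [0, 0, 0, -1056/25, 1692/25, 0, 0]; [0, 0, 0, -1692/25, -1056/25, 0, 0]; [0, 0, 0, 0, 0, 2754/125, 55647/125]; [0, 0, 0, 0, 0, -55647/125, 2754/125]] (rows listed top to bottom)

image of 1: 0
image of cos x: (18/5)cos x - (9/5)sin x
image of sin x: (9/5)cos x + (18/5)sin x
image of cos 2x: -(1056/25)cos 2x - (1692/25)sin 2x
image of sin 2x: (1692/25)cos 2x - (1056/25)sin 2x
image of cos 3x: (2754/125)cos 3x - (55647/125)sin 3x
image of sin 3x: (55647/125)cos 3x + (2754/125)sin 3x
each image's coordinates form column j of the matrix


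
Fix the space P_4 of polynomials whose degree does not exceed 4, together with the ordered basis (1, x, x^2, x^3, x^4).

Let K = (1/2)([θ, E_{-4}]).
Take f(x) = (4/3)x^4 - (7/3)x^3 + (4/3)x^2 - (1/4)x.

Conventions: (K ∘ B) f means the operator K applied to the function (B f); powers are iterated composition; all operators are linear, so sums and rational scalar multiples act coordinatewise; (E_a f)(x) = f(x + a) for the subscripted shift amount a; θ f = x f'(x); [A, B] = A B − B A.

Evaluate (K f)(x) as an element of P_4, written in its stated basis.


g(x) = (32/3)x^3 - 142x^2 + (1888/3)x - 1857/2

E_{-4} f = (4/3)x^4 - (71/3)x^3 + (472/3)x^2 - (1857/4)x + 513
θ E_{-4} f = (16/3)x^4 - 71x^3 + (944/3)x^2 - (1857/4)x
θ f = (16/3)x^4 - 7x^3 + (8/3)x^2 - (1/4)x
E_{-4} θ f = (16/3)x^4 - (277/3)x^3 + (1796/3)x^2 - (20675/12)x + 1857
[θ, E_{-4}] f = (64/3)x^3 - 284x^2 + (3776/3)x - 1857
((1/2)([θ, E_{-4}])) f = (32/3)x^3 - 142x^2 + (1888/3)x - 1857/2


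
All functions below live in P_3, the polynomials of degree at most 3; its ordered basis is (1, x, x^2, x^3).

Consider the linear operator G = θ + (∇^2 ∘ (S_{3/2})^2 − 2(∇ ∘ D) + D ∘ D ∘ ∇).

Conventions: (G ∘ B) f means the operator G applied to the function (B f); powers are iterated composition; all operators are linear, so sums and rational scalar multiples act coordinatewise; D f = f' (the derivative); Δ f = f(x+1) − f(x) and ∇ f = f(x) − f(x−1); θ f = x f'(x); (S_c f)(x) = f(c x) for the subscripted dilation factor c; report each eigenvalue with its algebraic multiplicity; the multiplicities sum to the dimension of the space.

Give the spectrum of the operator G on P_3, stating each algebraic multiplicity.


image of 1: 0
image of x: x
image of x^2: 2x^2 + 49/8
image of x^3: 3x^3 + (1803/32)x - 1803/32
the matrix is upper triangular; its diagonal is (0, 1, 2, 3)
for a triangular matrix the eigenvalues are the diagonal entries, with algebraic multiplicity their repetition count

λ = 0 (multiplicity 1), λ = 1 (multiplicity 1), λ = 2 (multiplicity 1), λ = 3 (multiplicity 1)


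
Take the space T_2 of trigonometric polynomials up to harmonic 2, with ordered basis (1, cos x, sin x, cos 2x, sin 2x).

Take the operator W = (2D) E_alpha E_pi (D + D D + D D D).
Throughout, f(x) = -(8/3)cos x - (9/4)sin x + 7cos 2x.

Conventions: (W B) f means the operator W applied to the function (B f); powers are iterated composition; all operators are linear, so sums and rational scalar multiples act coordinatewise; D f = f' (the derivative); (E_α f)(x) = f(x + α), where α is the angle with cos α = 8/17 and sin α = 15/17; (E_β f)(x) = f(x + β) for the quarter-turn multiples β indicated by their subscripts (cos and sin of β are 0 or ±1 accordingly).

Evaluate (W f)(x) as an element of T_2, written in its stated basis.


the result is g(x) = (44/17)cos x + (661/102)sin x - (168/289)cos 2x - (58352/289)sin 2x

D f = -(9/4)cos x + (8/3)sin x - 14sin 2x
D f = -(9/4)cos x + (8/3)sin x - 14sin 2x
D D f = (8/3)cos x + (9/4)sin x - 28cos 2x
D f = -(9/4)cos x + (8/3)sin x - 14sin 2x
D D f = (8/3)cos x + (9/4)sin x - 28cos 2x
D D D f = (9/4)cos x - (8/3)sin x + 56sin 2x
(D + D D + D D D) f = (8/3)cos x + (9/4)sin x - 28cos 2x + 42sin 2x
E_pi (D + D D + D D D) f = -(8/3)cos x - (9/4)sin x - 28cos 2x + 42sin 2x
E_alpha E_pi (D + D D + D D D) f = -(661/204)cos x + (22/17)sin x + (14588/289)cos 2x - (42/289)sin 2x
D E_alpha E_pi (D + D D + D D D) f = (22/17)cos x + (661/204)sin x - (84/289)cos 2x - (29176/289)sin 2x
(2D) E_alpha E_pi (D + D D + D D D) f = (44/17)cos x + (661/102)sin x - (168/289)cos 2x - (58352/289)sin 2x


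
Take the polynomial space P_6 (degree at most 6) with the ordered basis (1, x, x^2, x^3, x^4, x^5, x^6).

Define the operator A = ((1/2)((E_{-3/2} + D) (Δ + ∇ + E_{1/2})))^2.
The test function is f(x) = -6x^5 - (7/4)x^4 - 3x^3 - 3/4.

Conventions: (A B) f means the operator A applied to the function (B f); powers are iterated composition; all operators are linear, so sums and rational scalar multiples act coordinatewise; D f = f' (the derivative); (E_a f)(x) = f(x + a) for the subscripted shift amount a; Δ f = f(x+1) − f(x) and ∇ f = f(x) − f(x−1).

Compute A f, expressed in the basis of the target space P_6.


the image equals g(x) = -(3/2)x^5 - (487/16)x^4 - (511/4)x^3 - (975/2)x^2 - (11671/8)x + 7843/16

Δ f = -30x^4 - 67x^3 - (159/2)x^2 - 46x - 43/4
∇ f = -30x^4 + 53x^3 - (117/2)x^2 + 32x - 29/4
E_{1/2} f = -6x^5 - (67/4)x^4 - (43/2)x^3 - (117/8)x^2 - 5x - 91/64
(Δ + ∇ + E_{1/2}) f = -6x^5 - (307/4)x^4 - (71/2)x^3 - (1221/8)x^2 - 19x - 1243/64
E_{-3/2} (Δ + ∇ + E_{1/2}) f = -6x^5 - (127/4)x^4 + 290x^3 - (1653/2)x^2 + (2167/2)x - 1115/2
D (Δ + ∇ + E_{1/2}) f = -30x^4 - 307x^3 - (213/2)x^2 - (1221/4)x - 19
(E_{-3/2} + D) (Δ + ∇ + E_{1/2}) f = -6x^5 - (247/4)x^4 - 17x^3 - 933x^2 + (3113/4)x - 1153/2
((1/2)((E_{-3/2} + D) (Δ + ∇ + E_{1/2}))) f = -3x^5 - (247/8)x^4 - (17/2)x^3 - (933/2)x^2 + (3113/8)x - 1153/4
Δ ((1/2)((E_{-3/2} + D) (Δ + ∇ + E_{1/2}))) f = -15x^4 - (307/2)x^3 - (963/4)x^2 - 1097x - 479/4
∇ ((1/2)((E_{-3/2} + D) (Δ + ∇ + E_{1/2}))) f = -15x^4 - (187/2)x^3 + (519/4)x^2 - 1016x + 875
E_{1/2} ((1/2)((E_{-3/2} + D) (Δ + ∇ + E_{1/2}))) f = -3x^5 - (307/8)x^4 - (311/4)x^3 - (8469/16)x^2 - (801/8)x - 27315/128
(Δ + ∇ + E_{1/2}) ((1/2)((E_{-3/2} + D) (Δ + ∇ + E_{1/2}))) f = -3x^5 - (547/8)x^4 - (1299/4)x^3 - (10245/16)x^2 - (17705/8)x + 69357/128
E_{-3/2} (Δ + ∇ + E_{1/2}) ((1/2)((E_{-3/2} + D) (Δ + ∇ + E_{1/2}))) f = -3x^5 - (367/8)x^4 + 18x^3 - (3/4)x^2 - (13097/8)x + 6387/2
D (Δ + ∇ + E_{1/2}) ((1/2)((E_{-3/2} + D) (Δ + ∇ + E_{1/2}))) f = -15x^4 - (547/2)x^3 - (3897/4)x^2 - (10245/8)x - 17705/8
(E_{-3/2} + D) (Δ + ∇ + E_{1/2}) ((1/2)((E_{-3/2} + D) (Δ + ∇ + E_{1/2}))) f = -3x^5 - (487/8)x^4 - (511/2)x^3 - 975x^2 - (11671/4)x + 7843/8
((1/2)((E_{-3/2} + D) (Δ + ∇ + E_{1/2}))) ((1/2)((E_{-3/2} + D) (Δ + ∇ + E_{1/2}))) f = -(3/2)x^5 - (487/16)x^4 - (511/4)x^3 - (975/2)x^2 - (11671/8)x + 7843/16


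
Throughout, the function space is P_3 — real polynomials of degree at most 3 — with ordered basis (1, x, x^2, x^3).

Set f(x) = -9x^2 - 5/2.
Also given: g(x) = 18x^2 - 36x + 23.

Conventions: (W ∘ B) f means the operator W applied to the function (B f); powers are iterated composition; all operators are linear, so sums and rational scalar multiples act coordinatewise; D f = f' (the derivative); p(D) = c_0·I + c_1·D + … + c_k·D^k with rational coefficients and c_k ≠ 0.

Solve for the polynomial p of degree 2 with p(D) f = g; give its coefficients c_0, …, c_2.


D^0 f = -9x^2 - 5/2
D^1 f = -18x
D^2 f = -18
matching coefficients of g against c_0 f + c_1 Df + … from the top degree down determines the c_i
solution: c_0 = -2, c_1 = 2, c_2 = -1

p(D) = -2·I + 2·D − D^2, i.e. c_0 = -2, c_1 = 2, c_2 = -1


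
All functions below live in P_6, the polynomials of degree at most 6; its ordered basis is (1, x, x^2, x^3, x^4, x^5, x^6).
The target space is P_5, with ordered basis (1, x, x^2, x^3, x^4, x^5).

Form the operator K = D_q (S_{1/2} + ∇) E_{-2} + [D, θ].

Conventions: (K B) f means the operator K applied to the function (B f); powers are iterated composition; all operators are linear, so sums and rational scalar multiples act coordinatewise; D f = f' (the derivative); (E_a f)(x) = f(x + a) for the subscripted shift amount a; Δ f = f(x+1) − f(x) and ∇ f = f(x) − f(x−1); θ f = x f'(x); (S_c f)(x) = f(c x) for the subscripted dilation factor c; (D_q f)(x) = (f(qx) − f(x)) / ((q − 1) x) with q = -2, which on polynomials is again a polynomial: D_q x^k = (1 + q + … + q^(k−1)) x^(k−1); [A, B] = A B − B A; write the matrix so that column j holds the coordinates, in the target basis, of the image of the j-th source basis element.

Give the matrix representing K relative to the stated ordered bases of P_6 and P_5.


the matrix is [[0, 3/2, 0, -9, 60, -285, 1170]; [0, 0, 7/4, -3/2, 24, -170, 915]; [0, 0, 0, 27/8, 9, -135, 1080]; [0, 0, 0, 0, 59/16, -175/8, 1425/4]; [0, 0, 0, 0, 0, 171/32, 495/8]; [0, 0, 0, 0, 0, 0, 363/64]] (rows listed top to bottom)

image of 1: 0
image of x: 3/2
image of x^2: (7/4)x
image of x^3: (27/8)x^2 - (3/2)x - 9
image of x^4: (59/16)x^3 + 9x^2 + 24x + 60
image of x^5: (171/32)x^4 - (175/8)x^3 - 135x^2 - 170x - 285
image of x^6: (363/64)x^5 + (495/8)x^4 + (1425/4)x^3 + 1080x^2 + 915x + 1170
each image's coordinates form column j of the matrix


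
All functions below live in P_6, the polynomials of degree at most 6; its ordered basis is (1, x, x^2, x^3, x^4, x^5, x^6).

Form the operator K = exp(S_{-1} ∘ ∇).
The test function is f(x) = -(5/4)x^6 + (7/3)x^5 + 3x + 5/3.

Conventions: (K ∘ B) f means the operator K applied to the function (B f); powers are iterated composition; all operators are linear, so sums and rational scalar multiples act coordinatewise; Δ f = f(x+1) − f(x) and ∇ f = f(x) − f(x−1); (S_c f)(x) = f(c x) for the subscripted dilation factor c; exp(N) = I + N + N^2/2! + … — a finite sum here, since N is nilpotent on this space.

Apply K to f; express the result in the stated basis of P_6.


the result is g(x) = -(5/4)x^6 + (59/6)x^5 + (295/6)x^4 - (75/4)x^2 - (187/6)x - 163/12

order-1 term: (15/2)x^5 + (365/12)x^4 + (145/3)x^3 + (505/12)x^2 + (115/6)x + 79/12
order-2 term: (75/4)x^4 - (70/3)x^3 + (75/4)x^2 - (35/3)x + 5/4
order-3 term: -25x^3 - (365/6)x^2 - (365/6)x - 145/6
order-4 term: -(75/4)x^2 + (35/3)x - 25/4
order-5 term: (15/2)x + 73/12
order-6 term: 5/4
the series for exp(S_{-1} ∘ ∇) f terminates at order 6
exp(S_{-1} ∘ ∇) f = -(5/4)x^6 + (59/6)x^5 + (295/6)x^4 - (75/4)x^2 - (187/6)x - 163/12


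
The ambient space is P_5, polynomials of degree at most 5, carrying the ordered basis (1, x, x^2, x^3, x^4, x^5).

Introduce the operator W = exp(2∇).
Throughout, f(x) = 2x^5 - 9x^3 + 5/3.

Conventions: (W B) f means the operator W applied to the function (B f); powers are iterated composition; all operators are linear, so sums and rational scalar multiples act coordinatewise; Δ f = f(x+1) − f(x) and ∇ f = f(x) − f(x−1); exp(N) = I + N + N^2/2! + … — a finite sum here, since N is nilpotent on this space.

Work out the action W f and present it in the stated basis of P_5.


the image equals g(x) = 2x^5 + 20x^4 + 31x^3 - 94x^2 - 114x + 143/3

order-1 term: 20x^4 - 40x^3 - 14x^2 + 34x - 14
order-2 term: 80x^3 - 240x^2 + 172x - 12
order-3 term: 160x^2 - 480x + 328
order-4 term: 160x - 320
order-5 term: 64
the series for exp(2∇) f terminates at order 5
exp(2∇) f = 2x^5 + 20x^4 + 31x^3 - 94x^2 - 114x + 143/3


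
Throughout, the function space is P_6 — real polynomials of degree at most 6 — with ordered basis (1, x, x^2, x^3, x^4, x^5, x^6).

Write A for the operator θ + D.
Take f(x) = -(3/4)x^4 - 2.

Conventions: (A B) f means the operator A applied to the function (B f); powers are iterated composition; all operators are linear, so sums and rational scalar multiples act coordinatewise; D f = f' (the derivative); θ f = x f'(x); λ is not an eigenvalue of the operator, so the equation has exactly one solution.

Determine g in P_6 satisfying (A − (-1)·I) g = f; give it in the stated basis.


write g with unknown coordinates in the stated basis and equate coefficients in (A − (-1)·I) g = f
solving from the highest basis element down gives g = -(3/20)x^4 + (3/20)x^3 - (3/20)x^2 + (3/20)x - 43/20
check: A g = -(3/5)x^4 - (3/20)x^3 + (3/20)x^2 - (3/20)x + 3/20
so A g − (-1)·g = -(3/4)x^4 - 2 = f ✓

the result is g(x) = -(3/20)x^4 + (3/20)x^3 - (3/20)x^2 + (3/20)x - 43/20


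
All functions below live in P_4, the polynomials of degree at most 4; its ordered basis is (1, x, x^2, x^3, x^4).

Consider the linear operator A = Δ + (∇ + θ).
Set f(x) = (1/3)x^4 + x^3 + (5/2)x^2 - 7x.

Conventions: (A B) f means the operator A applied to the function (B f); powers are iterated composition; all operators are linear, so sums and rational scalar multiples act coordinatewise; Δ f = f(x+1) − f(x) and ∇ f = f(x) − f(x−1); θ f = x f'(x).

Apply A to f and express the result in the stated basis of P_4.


g(x) = (4/3)x^4 + (17/3)x^3 + 11x^2 + (17/3)x - 12

Δ f = (4/3)x^3 + 5x^2 + (28/3)x - 19/6
∇ f = (4/3)x^3 + x^2 + (10/3)x - 53/6
θ f = (4/3)x^4 + 3x^3 + 5x^2 - 7x
(∇ + θ) f = (4/3)x^4 + (13/3)x^3 + 6x^2 - (11/3)x - 53/6
(Δ + (∇ + θ)) f = (4/3)x^4 + (17/3)x^3 + 11x^2 + (17/3)x - 12


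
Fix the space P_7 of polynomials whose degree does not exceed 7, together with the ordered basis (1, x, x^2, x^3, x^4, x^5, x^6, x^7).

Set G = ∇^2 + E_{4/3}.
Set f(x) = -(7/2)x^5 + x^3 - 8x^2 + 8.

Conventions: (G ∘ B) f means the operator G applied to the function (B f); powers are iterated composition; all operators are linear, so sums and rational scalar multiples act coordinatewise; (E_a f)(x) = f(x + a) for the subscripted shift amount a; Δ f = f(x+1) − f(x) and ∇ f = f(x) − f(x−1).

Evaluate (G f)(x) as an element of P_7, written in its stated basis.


the image equals g(x) = -(7/2)x^5 - (70/3)x^4 - (1181/9)x^3 + (3322/27)x^2 - (25135/81)x + 15649/243

∇ f = -(35/2)x^4 + 35x^3 - 32x^2 - (3/2)x + 11/2
∇ ∇ f = -70x^3 + 210x^2 - 239x + 83
E_{4/3} f = -(7/2)x^5 - (70/3)x^4 - (551/9)x^3 - (2348/27)x^2 - (5776/81)x - 4520/243
(∇^2 + E_{4/3}) f = -(7/2)x^5 - (70/3)x^4 - (1181/9)x^3 + (3322/27)x^2 - (25135/81)x + 15649/243


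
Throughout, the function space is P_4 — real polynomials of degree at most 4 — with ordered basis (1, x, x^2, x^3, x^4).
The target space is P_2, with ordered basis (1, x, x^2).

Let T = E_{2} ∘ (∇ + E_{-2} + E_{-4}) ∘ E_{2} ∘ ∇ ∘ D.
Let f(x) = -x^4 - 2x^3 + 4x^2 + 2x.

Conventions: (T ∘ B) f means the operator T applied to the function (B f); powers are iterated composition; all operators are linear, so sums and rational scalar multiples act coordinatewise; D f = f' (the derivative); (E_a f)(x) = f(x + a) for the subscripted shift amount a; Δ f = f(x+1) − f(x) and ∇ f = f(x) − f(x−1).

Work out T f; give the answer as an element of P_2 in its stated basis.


D f = -4x^3 - 6x^2 + 8x + 2
∇ D f = -12x^2 + 10
E_{2} (∇ ∘ D) f = -12x^2 - 48x - 38
∇ E_{2} (∇ ∘ D) f = -24x - 36
E_{-2} E_{2} (∇ ∘ D) f = -12x^2 + 10
E_{-4} E_{2} (∇ ∘ D) f = -12x^2 + 48x - 38
(∇ + E_{-2} + E_{-4}) E_{2} (∇ ∘ D) f = -24x^2 + 24x - 64
E_{2} (∇ + E_{-2} + E_{-4}) E_{2} (∇ ∘ D) f = -24x^2 - 72x - 112

g(x) = -24x^2 - 72x - 112


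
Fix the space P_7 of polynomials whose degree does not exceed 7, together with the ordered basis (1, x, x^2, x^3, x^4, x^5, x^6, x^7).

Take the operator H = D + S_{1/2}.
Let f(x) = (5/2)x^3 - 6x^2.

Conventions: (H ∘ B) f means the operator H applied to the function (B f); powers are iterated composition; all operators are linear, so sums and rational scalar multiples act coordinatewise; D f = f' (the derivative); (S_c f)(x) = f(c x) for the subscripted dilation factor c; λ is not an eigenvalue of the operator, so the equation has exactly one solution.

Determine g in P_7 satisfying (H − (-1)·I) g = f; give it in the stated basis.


write g with unknown coordinates in the stated basis and equate coefficients in (H − (-1)·I) g = f
solving from the highest basis element down gives g = (20/9)x^3 - (152/15)x^2 + (608/45)x - 304/45
check: H g = (5/18)x^3 + (62/15)x^2 - (608/45)x + 304/45
so H g − (-1)·g = (5/2)x^3 - 6x^2 = f ✓

the image equals g(x) = (20/9)x^3 - (152/15)x^2 + (608/45)x - 304/45


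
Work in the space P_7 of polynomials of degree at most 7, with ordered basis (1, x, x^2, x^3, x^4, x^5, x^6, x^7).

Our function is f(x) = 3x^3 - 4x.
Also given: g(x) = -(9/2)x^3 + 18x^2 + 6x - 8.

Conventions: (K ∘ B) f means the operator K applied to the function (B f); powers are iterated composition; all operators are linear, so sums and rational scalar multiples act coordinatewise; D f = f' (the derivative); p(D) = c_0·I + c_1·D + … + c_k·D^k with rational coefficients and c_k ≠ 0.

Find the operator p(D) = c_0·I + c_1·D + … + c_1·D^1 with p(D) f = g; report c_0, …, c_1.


c_0 = -3/2, c_1 = 2

D^0 f = 3x^3 - 4x
D^1 f = 9x^2 - 4
matching coefficients of g against c_0 f + c_1 Df + … from the top degree down determines the c_i
solution: c_0 = -3/2, c_1 = 2


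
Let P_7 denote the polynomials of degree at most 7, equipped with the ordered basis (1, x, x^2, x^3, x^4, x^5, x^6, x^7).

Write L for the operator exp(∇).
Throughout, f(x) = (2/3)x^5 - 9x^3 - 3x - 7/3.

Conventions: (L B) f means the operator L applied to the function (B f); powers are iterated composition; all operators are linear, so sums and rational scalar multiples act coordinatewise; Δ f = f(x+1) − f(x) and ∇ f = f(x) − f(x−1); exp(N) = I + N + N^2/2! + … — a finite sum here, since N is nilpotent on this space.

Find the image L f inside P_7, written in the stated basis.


the result is g(x) = (2/3)x^5 + (10/3)x^4 - 9x^3 - (101/3)x^2 + (1/3)x + 5

order-1 term: (10/3)x^4 - (20/3)x^3 - (61/3)x^2 + (71/3)x - 34/3
order-2 term: (20/3)x^3 - 20x^2 - (11/3)x + 17
order-3 term: (20/3)x^2 - 20x + 23/3
order-4 term: (10/3)x - 20/3
order-5 term: 2/3
the series for exp(∇) f terminates at order 5
exp(∇) f = (2/3)x^5 + (10/3)x^4 - 9x^3 - (101/3)x^2 + (1/3)x + 5


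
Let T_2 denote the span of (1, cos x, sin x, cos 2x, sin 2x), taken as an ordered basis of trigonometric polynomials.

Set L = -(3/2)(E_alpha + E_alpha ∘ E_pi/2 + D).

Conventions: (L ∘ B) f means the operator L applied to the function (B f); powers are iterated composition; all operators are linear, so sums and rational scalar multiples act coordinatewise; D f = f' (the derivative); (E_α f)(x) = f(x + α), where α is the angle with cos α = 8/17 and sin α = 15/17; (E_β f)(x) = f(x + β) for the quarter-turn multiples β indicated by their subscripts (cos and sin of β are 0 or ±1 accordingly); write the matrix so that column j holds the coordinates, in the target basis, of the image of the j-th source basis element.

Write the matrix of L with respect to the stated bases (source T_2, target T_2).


image of 1: -3
image of cos x: (21/34)cos x + (60/17)sin x
image of sin x: -(60/17)cos x + (21/34)sin x
image of cos 2x: 3sin 2x
image of sin 2x: -3cos 2x
each image's coordinates form column j of the matrix

the matrix is [[-3, 0, 0, 0, 0]; [0, 21/34, -60/17, 0, 0]; [0, 60/17, 21/34, 0, 0]; [0, 0, 0, 0, -3]; [0, 0, 0, 3, 0]] (rows listed top to bottom)


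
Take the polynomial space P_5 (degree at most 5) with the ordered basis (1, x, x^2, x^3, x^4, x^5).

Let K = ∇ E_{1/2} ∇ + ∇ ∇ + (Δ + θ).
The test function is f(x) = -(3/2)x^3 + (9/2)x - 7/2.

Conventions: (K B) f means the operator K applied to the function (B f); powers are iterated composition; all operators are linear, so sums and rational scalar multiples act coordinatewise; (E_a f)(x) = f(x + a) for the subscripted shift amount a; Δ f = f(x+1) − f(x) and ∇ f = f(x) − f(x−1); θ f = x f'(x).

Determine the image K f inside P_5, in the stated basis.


the result is g(x) = -(9/2)x^3 - (9/2)x^2 - 18x + 33/2

∇ f = -(9/2)x^2 + (9/2)x + 3
E_{1/2} ∇ f = -(9/2)x^2 + 33/8
∇ (E_{1/2} ∇) f = -9x + 9/2
∇ f = -(9/2)x^2 + (9/2)x + 3
∇ ∇ f = -9x + 9
Δ f = -(9/2)x^2 - (9/2)x + 3
θ f = -(9/2)x^3 + (9/2)x
(Δ + θ) f = -(9/2)x^3 - (9/2)x^2 + 3
(∇ E_{1/2} ∇ + ∇ ∇ + (Δ + θ)) f = -(9/2)x^3 - (9/2)x^2 - 18x + 33/2
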